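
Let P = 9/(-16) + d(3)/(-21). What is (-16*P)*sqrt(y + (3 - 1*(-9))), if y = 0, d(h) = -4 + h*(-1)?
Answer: 22*sqrt(3)/3 ≈ 12.702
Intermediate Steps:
d(h) = -4 - h
P = -11/48 (P = 9/(-16) + (-4 - 1*3)/(-21) = 9*(-1/16) + (-4 - 3)*(-1/21) = -9/16 - 7*(-1/21) = -9/16 + 1/3 = -11/48 ≈ -0.22917)
(-16*P)*sqrt(y + (3 - 1*(-9))) = (-16*(-11/48))*sqrt(0 + (3 - 1*(-9))) = 11*sqrt(0 + (3 + 9))/3 = 11*sqrt(0 + 12)/3 = 11*sqrt(12)/3 = 11*(2*sqrt(3))/3 = 22*sqrt(3)/3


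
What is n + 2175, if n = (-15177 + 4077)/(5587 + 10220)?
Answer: 11456375/5269 ≈ 2174.3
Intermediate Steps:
n = -3700/5269 (n = -11100/15807 = -11100*1/15807 = -3700/5269 ≈ -0.70222)
n + 2175 = -3700/5269 + 2175 = 11456375/5269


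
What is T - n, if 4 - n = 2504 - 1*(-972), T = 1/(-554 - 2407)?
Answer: 10280591/2961 ≈ 3472.0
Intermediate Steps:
T = -1/2961 (T = 1/(-2961) = -1/2961 ≈ -0.00033772)
n = -3472 (n = 4 - (2504 - 1*(-972)) = 4 - (2504 + 972) = 4 - 1*3476 = 4 - 3476 = -3472)
T - n = -1/2961 - 1*(-3472) = -1/2961 + 3472 = 10280591/2961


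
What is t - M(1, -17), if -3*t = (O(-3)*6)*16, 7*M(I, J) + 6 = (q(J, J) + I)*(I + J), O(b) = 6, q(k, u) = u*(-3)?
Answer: -506/7 ≈ -72.286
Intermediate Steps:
q(k, u) = -3*u
M(I, J) = -6/7 + (I + J)*(I - 3*J)/7 (M(I, J) = -6/7 + ((-3*J + I)*(I + J))/7 = -6/7 + ((I - 3*J)*(I + J))/7 = -6/7 + ((I + J)*(I - 3*J))/7 = -6/7 + (I + J)*(I - 3*J)/7)
t = -192 (t = -6*6*16/3 = -12*16 = -⅓*576 = -192)
t - M(1, -17) = -192 - (-6/7 - 3/7*(-17)² + (⅐)*1² - 2/7*1*(-17)) = -192 - (-6/7 - 3/7*289 + (⅐)*1 + 34/7) = -192 - (-6/7 - 867/7 + ⅐ + 34/7) = -192 - 1*(-838/7) = -192 + 838/7 = -506/7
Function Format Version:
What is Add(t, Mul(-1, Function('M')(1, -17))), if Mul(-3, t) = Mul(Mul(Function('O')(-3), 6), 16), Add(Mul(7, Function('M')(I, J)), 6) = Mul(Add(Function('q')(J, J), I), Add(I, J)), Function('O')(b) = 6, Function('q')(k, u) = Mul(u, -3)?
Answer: Rational(-506, 7) ≈ -72.286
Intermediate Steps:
Function('q')(k, u) = Mul(-3, u)
Function('M')(I, J) = Add(Rational(-6, 7), Mul(Rational(1, 7), Add(I, J), Add(I, Mul(-3, J)))) (Function('M')(I, J) = Add(Rational(-6, 7), Mul(Rational(1, 7), Mul(Add(Mul(-3, J), I), Add(I, J)))) = Add(Rational(-6, 7), Mul(Rational(1, 7), Mul(Add(I, Mul(-3, J)), Add(I, J)))) = Add(Rational(-6, 7), Mul(Rational(1, 7), Mul(Add(I, J), Add(I, Mul(-3, J))))) = Add(Rational(-6, 7), Mul(Rational(1, 7), Add(I, J), Add(I, Mul(-3, J)))))
t = -192 (t = Mul(Rational(-1, 3), Mul(Mul(6, 6), 16)) = Mul(Rational(-1, 3), Mul(36, 16)) = Mul(Rational(-1, 3), 576) = -192)
Add(t, Mul(-1, Function('M')(1, -17))) = Add(-192, Mul(-1, Add(Rational(-6, 7), Mul(Rational(-3, 7), Pow(-17, 2)), Mul(Rational(1, 7), Pow(1, 2)), Mul(Rational(-2, 7), 1, -17)))) = Add(-192, Mul(-1, Add(Rational(-6, 7), Mul(Rational(-3, 7), 289), Mul(Rational(1, 7), 1), Rational(34, 7)))) = Add(-192, Mul(-1, Add(Rational(-6, 7), Rational(-867, 7), Rational(1, 7), Rational(34, 7)))) = Add(-192, Mul(-1, Rational(-838, 7))) = Add(-192, Rational(838, 7)) = Rational(-506, 7)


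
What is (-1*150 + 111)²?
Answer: 1521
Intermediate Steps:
(-1*150 + 111)² = (-150 + 111)² = (-39)² = 1521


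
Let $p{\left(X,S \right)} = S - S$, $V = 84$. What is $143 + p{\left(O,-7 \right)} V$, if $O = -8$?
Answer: $143$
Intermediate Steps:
$p{\left(X,S \right)} = 0$
$143 + p{\left(O,-7 \right)} V = 143 + 0 \cdot 84 = 143 + 0 = 143$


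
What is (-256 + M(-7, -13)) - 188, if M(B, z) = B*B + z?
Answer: -408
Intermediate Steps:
M(B, z) = z + B² (M(B, z) = B² + z = z + B²)
(-256 + M(-7, -13)) - 188 = (-256 + (-13 + (-7)²)) - 188 = (-256 + (-13 + 49)) - 188 = (-256 + 36) - 188 = -220 - 188 = -408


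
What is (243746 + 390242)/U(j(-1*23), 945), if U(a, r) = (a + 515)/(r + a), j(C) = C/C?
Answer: 3486934/3 ≈ 1.1623e+6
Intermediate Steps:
j(C) = 1
U(a, r) = (515 + a)/(a + r)
(243746 + 390242)/U(j(-1*23), 945) = (243746 + 390242)/(((515 + 1)/(1 + 945))) = 633988/((516/946)) = 633988/(((1/946)*516)) = 633988/(6/11) = 633988*(11/6) = 3486934/3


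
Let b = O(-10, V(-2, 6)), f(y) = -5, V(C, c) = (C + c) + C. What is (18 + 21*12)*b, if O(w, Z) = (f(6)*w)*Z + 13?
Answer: 30510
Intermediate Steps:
V(C, c) = c + 2*C
O(w, Z) = 13 - 5*Z*w (O(w, Z) = (-5*w)*Z + 13 = -5*Z*w + 13 = 13 - 5*Z*w)
b = 113 (b = 13 - 5*(6 + 2*(-2))*(-10) = 13 - 5*(6 - 4)*(-10) = 13 - 5*2*(-10) = 13 + 100 = 113)
(18 + 21*12)*b = (18 + 21*12)*113 = (18 + 252)*113 = 270*113 = 30510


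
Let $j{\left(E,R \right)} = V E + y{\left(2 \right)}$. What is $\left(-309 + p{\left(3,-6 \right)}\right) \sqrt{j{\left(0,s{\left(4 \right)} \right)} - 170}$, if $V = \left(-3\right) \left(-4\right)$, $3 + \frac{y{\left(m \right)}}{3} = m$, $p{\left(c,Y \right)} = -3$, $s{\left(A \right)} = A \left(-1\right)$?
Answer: $- 312 i \sqrt{173} \approx - 4103.7 i$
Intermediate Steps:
$s{\left(A \right)} = - A$
$y{\left(m \right)} = -9 + 3 m$
$V = 12$
$j{\left(E,R \right)} = -3 + 12 E$ ($j{\left(E,R \right)} = 12 E + \left(-9 + 3 \cdot 2\right) = 12 E + \left(-9 + 6\right) = 12 E - 3 = -3 + 12 E$)
$\left(-309 + p{\left(3,-6 \right)}\right) \sqrt{j{\left(0,s{\left(4 \right)} \right)} - 170} = \left(-309 - 3\right) \sqrt{\left(-3 + 12 \cdot 0\right) - 170} = - 312 \sqrt{\left(-3 + 0\right) - 170} = - 312 \sqrt{-3 - 170} = - 312 \sqrt{-173} = - 312 i \sqrt{173}$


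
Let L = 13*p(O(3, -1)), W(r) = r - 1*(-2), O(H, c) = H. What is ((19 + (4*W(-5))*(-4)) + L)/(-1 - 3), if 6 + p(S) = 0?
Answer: 11/4 ≈ 2.7500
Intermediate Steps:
W(r) = 2 + r (W(r) = r + 2 = 2 + r)
p(S) = -6 (p(S) = -6 + 0 = -6)
L = -78 (L = 13*(-6) = -78)
((19 + (4*W(-5))*(-4)) + L)/(-1 - 3) = ((19 + (4*(2 - 5))*(-4)) - 78)/(-1 - 3) = ((19 + (4*(-3))*(-4)) - 78)/(-4) = ((19 - 12*(-4)) - 78)*(-¼) = ((19 + 48) - 78)*(-¼) = (67 - 78)*(-¼) = -11*(-¼) = 11/4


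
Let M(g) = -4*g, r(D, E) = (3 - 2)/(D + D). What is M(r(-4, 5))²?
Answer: ¼ ≈ 0.25000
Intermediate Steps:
r(D, E) = 1/(2*D)
M(r(-4, 5))² = (-2/(-4))² = (-2*(-1)/4)² = (-4*(-⅛))² = (½)² = ¼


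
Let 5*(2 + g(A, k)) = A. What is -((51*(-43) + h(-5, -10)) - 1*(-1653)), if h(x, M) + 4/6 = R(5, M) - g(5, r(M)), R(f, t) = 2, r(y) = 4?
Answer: 1613/3 ≈ 537.67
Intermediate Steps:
g(A, k) = -2 + A/5
h(x, M) = 7/3 (h(x, M) = -2/3 + (2 - (-2 + (1/5)*5)) = -2/3 + (2 - (-2 + 1)) = -2/3 + (2 - 1*(-1)) = -2/3 + (2 + 1) = -2/3 + 3 = 7/3)
-((51*(-43) + h(-5, -10)) - 1*(-1653)) = -((51*(-43) + 7/3) - 1*(-1653)) = -((-2193 + 7/3) + 1653) = -(-6572/3 + 1653) = -1*(-1613/3) = 1613/3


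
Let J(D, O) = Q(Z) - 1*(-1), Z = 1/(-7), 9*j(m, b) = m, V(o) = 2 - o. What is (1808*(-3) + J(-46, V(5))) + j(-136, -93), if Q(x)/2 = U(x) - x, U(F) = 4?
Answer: -342079/63 ≈ -5429.8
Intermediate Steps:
j(m, b) = m/9
Z = -⅐ ≈ -0.14286
Q(x) = 8 - 2*x (Q(x) = 2*(4 - x) = 8 - 2*x)
J(D, O) = 65/7 (J(D, O) = (8 - 2*(-⅐)) - 1*(-1) = (8 + 2/7) + 1 = 58/7 + 1 = 65/7)
(1808*(-3) + J(-46, V(5))) + j(-136, -93) = (1808*(-3) + 65/7) + (⅑)*(-136) = (-5424 + 65/7) - 136/9 = -37903/7 - 136/9 = -342079/63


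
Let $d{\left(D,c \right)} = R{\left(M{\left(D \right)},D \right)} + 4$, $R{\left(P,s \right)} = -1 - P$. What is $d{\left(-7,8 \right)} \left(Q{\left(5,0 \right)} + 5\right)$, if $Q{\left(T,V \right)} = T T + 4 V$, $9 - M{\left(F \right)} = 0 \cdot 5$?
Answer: $-180$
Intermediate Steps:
$M{\left(F \right)} = 9$ ($M{\left(F \right)} = 9 - 0 \cdot 5 = 9 - 0 = 9 + 0 = 9$)
$d{\left(D,c \right)} = -6$ ($d{\left(D,c \right)} = \left(-1 - 9\right) + 4 = -10 + 4 = -6$)
$Q{\left(T,V \right)} = T^{2} + 4 V$
$d{\left(-7,8 \right)} \left(Q{\left(5,0 \right)} + 5\right) = - 6 \left(\left(5^{2} + 4 \cdot 0\right) + 5\right) = - 6 \left(\left(25 + 0\right) + 5\right) = - 6 \left(25 + 5\right) = \left(-6\right) 30 = -180$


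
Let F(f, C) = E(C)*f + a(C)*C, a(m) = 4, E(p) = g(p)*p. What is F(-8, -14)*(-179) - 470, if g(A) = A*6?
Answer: 1693586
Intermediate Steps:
g(A) = 6*A
E(p) = 6*p**2 (E(p) = (6*p)*p = 6*p**2)
F(f, C) = 4*C + 6*f*C**2 (F(f, C) = (6*C**2)*f + 4*C = 6*f*C**2 + 4*C = 4*C + 6*f*C**2)
F(-8, -14)*(-179) - 470 = (2*(-14)*(2 + 3*(-14)*(-8)))*(-179) - 470 = (2*(-14)*(2 + 336))*(-179) - 470 = (2*(-14)*338)*(-179) - 470 = -9464*(-179) - 470 = 1694056 - 470 = 1693586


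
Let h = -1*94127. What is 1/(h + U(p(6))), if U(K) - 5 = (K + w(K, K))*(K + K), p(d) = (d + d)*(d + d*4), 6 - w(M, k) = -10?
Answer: 1/176598 ≈ 5.6626e-6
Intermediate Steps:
w(M, k) = 16 (w(M, k) = 6 - 1*(-10) = 6 + 10 = 16)
h = -94127
p(d) = 10*d² (p(d) = (2*d)*(d + 4*d) = (2*d)*(5*d) = 10*d²)
U(K) = 5 + 2*K*(16 + K) (U(K) = 5 + (K + 16)*(K + K) = 5 + (16 + K)*(2*K) = 5 + 2*K*(16 + K))
1/(h + U(p(6))) = 1/(-94127 + (5 + 2*(10*6²)² + 32*(10*6²))) = 1/(-94127 + (5 + 2*(10*36)² + 32*(10*36))) = 1/(-94127 + (5 + 2*360² + 32*360)) = 1/(-94127 + (5 + 2*129600 + 11520)) = 1/(-94127 + (5 + 259200 + 11520)) = 1/(-94127 + 270725) = 1/176598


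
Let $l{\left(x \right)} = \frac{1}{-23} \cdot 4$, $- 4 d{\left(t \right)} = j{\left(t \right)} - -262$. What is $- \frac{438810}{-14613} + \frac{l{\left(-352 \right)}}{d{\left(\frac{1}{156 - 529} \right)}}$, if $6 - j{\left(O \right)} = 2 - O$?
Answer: $\frac{333815893698}{11115578161} \approx 30.031$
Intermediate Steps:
$j{\left(O \right)} = 4 + O$ ($j{\left(O \right)} = 6 - \left(2 - O\right) = 6 + \left(-2 + O\right) = 4 + O$)
$d{\left(t \right)} = - \frac{133}{2} - \frac{t}{4}$ ($d{\left(t \right)} = - \frac{\left(4 + t\right) - -262}{4} = - \frac{\left(4 + t\right) + 262}{4} = - \frac{266 + t}{4} = - \frac{133}{2} - \frac{t}{4}$)
$l{\left(x \right)} = - \frac{4}{23}$ ($l{\left(x \right)} = \left(- \frac{1}{23}\right) 4 = - \frac{4}{23}$)
$- \frac{438810}{-14613} + \frac{l{\left(-352 \right)}}{d{\left(\frac{1}{156 - 529} \right)}} = - \frac{438810}{-14613} - \frac{4}{23 \left(- \frac{133}{2} - \frac{1}{4 \left(156 - 529\right)}\right)} = \left(-438810\right) \left(- \frac{1}{14613}\right) - \frac{4}{23 \left(- \frac{133}{2} - \frac{1}{4 \left(-373\right)}\right)} = \frac{146270}{4871} - \frac{4}{23 \left(- \frac{133}{2} - - \frac{1}{1492}\right)} = \frac{146270}{4871} - \frac{4}{23 \left(- \frac{133}{2} + \frac{1}{1492}\right)} = \frac{146270}{4871} - \frac{4}{23 \left(- \frac{99217}{1492}\right)} = \frac{146270}{4871} - - \frac{5968}{2281991} = \frac{146270}{4871} + \frac{5968}{2281991} = \frac{333815893698}{11115578161}$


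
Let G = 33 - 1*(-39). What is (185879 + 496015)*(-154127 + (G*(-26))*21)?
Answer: -131904893466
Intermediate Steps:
G = 72 (G = 33 + 39 = 72)
(185879 + 496015)*(-154127 + (G*(-26))*21) = (185879 + 496015)*(-154127 + (72*(-26))*21) = 681894*(-154127 - 1872*21) = 681894*(-154127 - 39312) = 681894*(-193439) = -131904893466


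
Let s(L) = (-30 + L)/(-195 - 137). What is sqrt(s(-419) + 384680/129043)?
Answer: sqrt(1988460694734123)/21421138 ≈ 2.0817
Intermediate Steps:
s(L) = 15/166 - L/332 (s(L) = (-30 + L)/(-332) = (-30 + L)*(-1/332) = 15/166 - L/332)
sqrt(s(-419) + 384680/129043) = sqrt((15/166 - 1/332*(-419)) + 384680/129043) = sqrt((15/166 + 419/332) + 384680*(1/129043)) = sqrt(449/332 + 384680/129043) = sqrt(185654067/42842276) = sqrt(1988460694734123)/21421138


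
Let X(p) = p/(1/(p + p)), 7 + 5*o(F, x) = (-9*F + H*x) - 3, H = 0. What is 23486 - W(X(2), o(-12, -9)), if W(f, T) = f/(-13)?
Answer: 305326/13 ≈ 23487.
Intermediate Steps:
o(F, x) = -2 - 9*F/5 (o(F, x) = -7/5 + ((-9*F + 0*x) - 3)/5 = -7/5 + ((-9*F + 0) - 3)/5 = -7/5 + (-9*F - 3)/5 = -7/5 + (-3 - 9*F)/5 = -7/5 + (-⅗ - 9*F/5) = -2 - 9*F/5)
X(p) = 2*p² (X(p) = p/(1/(2*p)) = p/((1/(2*p))) = p*(2*p) = 2*p²)
W(f, T) = -f/13 (W(f, T) = f*(-1/13) = -f/13)
23486 - W(X(2), o(-12, -9)) = 23486 - (-1)*2*2²/13 = 23486 - (-1)*2*4/13 = 23486 - (-1)*8/13 = 23486 - 1*(-8/13) = 23486 + 8/13 = 305326/13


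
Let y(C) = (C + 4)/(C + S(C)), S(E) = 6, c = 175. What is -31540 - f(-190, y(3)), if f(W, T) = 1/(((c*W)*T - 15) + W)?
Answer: -7399126291/234595 ≈ -31540.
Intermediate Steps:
y(C) = (4 + C)/(6 + C) (y(C) = (C + 4)/(C + 6) = (4 + C)/(6 + C))
f(W, T) = 1/(-15 + W + 175*T*W) (f(W, T) = 1/(((175*W)*T - 15) + W) = 1/((175*T*W - 15) + W) = 1/((-15 + 175*T*W) + W) = 1/(-15 + W + 175*T*W))
-31540 - f(-190, y(3)) = -31540 - 1/(-15 - 190 + 175*((4 + 3)/(6 + 3))*(-190)) = -31540 - 1/(-15 - 190 + 175*(7/9)*(-190)) = -31540 - 1/(-15 - 190 - 232750/9) = -31540 - 1/(-234595/9) = -31540 - 1*(-9/234595) = -31540 + 9/234595 = -7399126291/234595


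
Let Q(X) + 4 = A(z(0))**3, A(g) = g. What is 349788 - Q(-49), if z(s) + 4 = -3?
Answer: 350135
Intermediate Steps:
z(s) = -7 (z(s) = -4 - 3 = -7)
Q(X) = -347 (Q(X) = -4 + (-7)**3 = -4 - 343 = -347)
349788 - Q(-49) = 349788 - 1*(-347) = 349788 + 347 = 350135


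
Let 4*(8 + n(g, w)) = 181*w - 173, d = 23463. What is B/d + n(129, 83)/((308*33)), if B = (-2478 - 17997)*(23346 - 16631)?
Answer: -119111591/20328 ≈ -5859.5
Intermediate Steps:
B = -137489625 (B = -20475*6715 = -137489625)
n(g, w) = -205/4 + 181*w/4 (n(g, w) = -8 + (181*w - 173)/4 = -8 + (-173 + 181*w)/4 = -8 + (-173/4 + 181*w/4) = -205/4 + 181*w/4)
B/d + n(129, 83)/((308*33)) = -137489625/23463 + (-205/4 + (181/4)*83)/((308*33)) = -137489625*1/23463 + (-205/4 + 15023/4)/10164 = -193375/33 + (7409/2)*(1/10164) = -193375/33 + 7409/20328 = -119111591/20328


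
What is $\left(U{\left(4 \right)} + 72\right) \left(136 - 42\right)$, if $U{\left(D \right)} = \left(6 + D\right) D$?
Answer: $10528$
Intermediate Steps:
$U{\left(D \right)} = D \left(6 + D\right)$
$\left(U{\left(4 \right)} + 72\right) \left(136 - 42\right) = \left(4 \left(6 + 4\right) + 72\right) \left(136 - 42\right) = \left(4 \cdot 10 + 72\right) 94 = \left(40 + 72\right) 94 = 112 \cdot 94 = 10528$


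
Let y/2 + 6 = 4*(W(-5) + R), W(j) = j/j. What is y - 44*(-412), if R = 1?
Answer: 18132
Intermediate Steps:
W(j) = 1
y = 4 (y = -12 + 2*(4*(1 + 1)) = -12 + 2*(4*2) = -12 + 2*8 = -12 + 16 = 4)
y - 44*(-412) = 4 - 44*(-412) = 4 + 18128 = 18132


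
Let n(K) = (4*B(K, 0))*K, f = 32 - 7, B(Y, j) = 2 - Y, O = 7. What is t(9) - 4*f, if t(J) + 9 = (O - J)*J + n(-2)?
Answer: -159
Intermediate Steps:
f = 25
n(K) = K*(8 - 4*K) (n(K) = (4*(2 - K))*K = (8 - 4*K)*K = K*(8 - 4*K))
t(J) = -41 + J*(7 - J) (t(J) = -9 + ((7 - J)*J + 4*(-2)*(2 - 1*(-2))) = -9 + (J*(7 - J) + 4*(-2)*(2 + 2)) = -9 + (J*(7 - J) + 4*(-2)*4) = -9 + (J*(7 - J) - 32) = -9 + (-32 + J*(7 - J)) = -41 + J*(7 - J))
t(9) - 4*f = (-41 - 1*9² + 7*9) - 4*25 = (-41 - 1*81 + 63) - 100 = (-41 - 81 + 63) - 100 = -59 - 100 = -159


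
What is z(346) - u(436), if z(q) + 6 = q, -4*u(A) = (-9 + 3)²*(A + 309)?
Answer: 7045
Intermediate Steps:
u(A) = -2781 - 9*A (u(A) = -(-9 + 3)²*(A + 309)/4 = -(-6)²*(309 + A)/4 = -9*(309 + A) = -(11124 + 36*A)/4 = -2781 - 9*A)
z(q) = -6 + q
z(346) - u(436) = (-6 + 346) - (-2781 - 9*436) = 340 - (-2781 - 3924) = 340 - 1*(-6705) = 340 + 6705 = 7045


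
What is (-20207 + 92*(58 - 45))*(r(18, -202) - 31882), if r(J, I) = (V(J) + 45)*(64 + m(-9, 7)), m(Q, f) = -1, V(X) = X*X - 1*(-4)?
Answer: 159369213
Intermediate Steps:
V(X) = 4 + X**2 (V(X) = X**2 + 4 = 4 + X**2)
r(J, I) = 3087 + 63*J**2 (r(J, I) = ((4 + J**2) + 45)*(64 - 1) = (49 + J**2)*63 = 3087 + 63*J**2)
(-20207 + 92*(58 - 45))*(r(18, -202) - 31882) = (-20207 + 92*(58 - 45))*((3087 + 63*18**2) - 31882) = (-20207 + 92*13)*((3087 + 63*324) - 31882) = (-20207 + 1196)*((3087 + 20412) - 31882) = -19011*(23499 - 31882) = -19011*(-8383) = 159369213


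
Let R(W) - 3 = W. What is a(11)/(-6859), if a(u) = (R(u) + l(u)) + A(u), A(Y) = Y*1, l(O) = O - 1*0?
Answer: -36/6859 ≈ -0.0052486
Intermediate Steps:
l(O) = O (l(O) = O + 0 = O)
A(Y) = Y
R(W) = 3 + W
a(u) = 3 + 3*u (a(u) = ((3 + u) + u) + u = (3 + 2*u) + u = 3 + 3*u)
a(11)/(-6859) = (3 + 3*11)/(-6859) = (3 + 33)*(-1/6859) = 36*(-1/6859) = -36/6859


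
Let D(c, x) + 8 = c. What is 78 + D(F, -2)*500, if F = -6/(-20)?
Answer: -3772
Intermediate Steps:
F = 3/10 (F = -6*(-1/20) = 3/10 ≈ 0.30000)
D(c, x) = -8 + c
78 + D(F, -2)*500 = 78 + (-8 + 3/10)*500 = 78 - 77/10*500 = 78 - 3850 = -3772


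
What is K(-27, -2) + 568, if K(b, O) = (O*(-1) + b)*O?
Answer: 618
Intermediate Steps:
K(b, O) = O*(b - O) (K(b, O) = (-O + b)*O = (b - O)*O = O*(b - O))
K(-27, -2) + 568 = -2*(-27 - 1*(-2)) + 568 = -2*(-27 + 2) + 568 = -2*(-25) + 568 = 50 + 568 = 618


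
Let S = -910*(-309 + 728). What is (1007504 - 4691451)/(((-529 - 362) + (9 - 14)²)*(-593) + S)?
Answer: -3683947/132248 ≈ -27.856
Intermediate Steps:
S = -381290 (S = -910*419 = -381290)
(1007504 - 4691451)/(((-529 - 362) + (9 - 14)²)*(-593) + S) = (1007504 - 4691451)/(((-529 - 362) + (9 - 14)²)*(-593) - 381290) = -3683947/((-891 + (-5)²)*(-593) - 381290) = -3683947/((-891 + 25)*(-593) - 381290) = -3683947/(-866*(-593) - 381290) = -3683947/(513538 - 381290) = -3683947/132248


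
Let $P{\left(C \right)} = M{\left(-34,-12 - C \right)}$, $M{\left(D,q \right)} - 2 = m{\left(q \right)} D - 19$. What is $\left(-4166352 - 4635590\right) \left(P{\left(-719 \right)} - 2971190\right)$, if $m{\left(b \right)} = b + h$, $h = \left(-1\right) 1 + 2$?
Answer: $26364272031818$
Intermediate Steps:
$h = 1$ ($h = -1 + 2 = 1$)
$m{\left(b \right)} = 1 + b$ ($m{\left(b \right)} = b + 1 = 1 + b$)
$M{\left(D,q \right)} = -17 + D \left(1 + q\right)$ ($M{\left(D,q \right)} = 2 + \left(\left(1 + q\right) D - 19\right) = 2 + \left(D \left(1 + q\right) - 19\right) = 2 + \left(-19 + D \left(1 + q\right)\right) = -17 + D \left(1 + q\right)$)
$P{\left(C \right)} = 357 + 34 C$ ($P{\left(C \right)} = -17 - 34 \left(1 - \left(12 + C\right)\right) = -17 - 34 \left(-11 - C\right) = -17 + \left(374 + 34 C\right) = 357 + 34 C$)
$\left(-4166352 - 4635590\right) \left(P{\left(-719 \right)} - 2971190\right) = \left(-4166352 - 4635590\right) \left(\left(357 + 34 \left(-719\right)\right) - 2971190\right) = - 8801942 \left(\left(357 - 24446\right) - 2971190\right) = - 8801942 \left(-24089 - 2971190\right) = \left(-8801942\right) \left(-2995279\right) = 26364272031818$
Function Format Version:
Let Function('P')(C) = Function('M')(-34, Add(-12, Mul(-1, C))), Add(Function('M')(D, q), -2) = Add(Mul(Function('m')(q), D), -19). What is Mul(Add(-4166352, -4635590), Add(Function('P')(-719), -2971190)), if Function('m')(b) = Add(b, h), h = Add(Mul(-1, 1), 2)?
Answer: 26364272031818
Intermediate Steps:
h = 1 (h = Add(-1, 2) = 1)
Function('m')(b) = Add(1, b) (Function('m')(b) = Add(b, 1) = Add(1, b))
Function('M')(D, q) = Add(-17, Mul(D, Add(1, q))) (Function('M')(D, q) = Add(2, Add(Mul(Add(1, q), D), -19)) = Add(2, Add(Mul(D, Add(1, q)), -19)) = Add(2, Add(-19, Mul(D, Add(1, q)))) = Add(-17, Mul(D, Add(1, q))))
Function('P')(C) = Add(357, Mul(34, C)) (Function('P')(C) = Add(-17, Mul(-34, Add(1, Add(-12, Mul(-1, C))))) = Add(-17, Mul(-34, Add(-11, Mul(-1, C)))) = Add(-17, Add(374, Mul(34, C))) = Add(357, Mul(34, C)))
Mul(Add(-4166352, -4635590), Add(Function('P')(-719), -2971190)) = Mul(Add(-4166352, -4635590), Add(Add(357, Mul(34, -719)), -2971190)) = Mul(-8801942, Add(Add(357, -24446), -2971190)) = Mul(-8801942, Add(-24089, -2971190)) = Mul(-8801942, -2995279) = 26364272031818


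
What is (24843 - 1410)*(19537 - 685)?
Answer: 441758916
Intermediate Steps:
(24843 - 1410)*(19537 - 685) = 23433*18852 = 441758916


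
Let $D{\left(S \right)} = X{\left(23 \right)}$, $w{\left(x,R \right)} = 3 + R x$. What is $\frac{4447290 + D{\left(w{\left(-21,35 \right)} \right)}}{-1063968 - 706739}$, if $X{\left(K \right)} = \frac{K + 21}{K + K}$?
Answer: $- \frac{102287692}{40726261} \approx -2.5116$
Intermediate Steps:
$X{\left(K \right)} = \frac{21 + K}{2 K}$
$D{\left(S \right)} = \frac{22}{23}$ ($D{\left(S \right)} = \frac{21 + 23}{2 \cdot 23} = \frac{1}{2} \cdot \frac{1}{23} \cdot 44 = \frac{22}{23}$)
$\frac{4447290 + D{\left(w{\left(-21,35 \right)} \right)}}{-1063968 - 706739} = \frac{4447290 + \frac{22}{23}}{-1063968 - 706739} = \frac{102287692}{23 \left(-1770707\right)} = \frac{102287692}{23} \left(- \frac{1}{1770707}\right) = - \frac{102287692}{40726261}$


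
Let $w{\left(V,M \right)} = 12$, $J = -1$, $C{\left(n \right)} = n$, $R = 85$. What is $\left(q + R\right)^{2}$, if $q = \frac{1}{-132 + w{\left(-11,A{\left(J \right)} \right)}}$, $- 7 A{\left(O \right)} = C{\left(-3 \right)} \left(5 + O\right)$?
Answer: $\frac{104019601}{14400} \approx 7223.6$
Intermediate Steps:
$A{\left(O \right)} = \frac{15}{7} + \frac{3 O}{7}$ ($A{\left(O \right)} = - \frac{\left(-3\right) \left(5 + O\right)}{7} = - \frac{-15 - 3 O}{7} = \frac{15}{7} + \frac{3 O}{7}$)
$q = - \frac{1}{120}$ ($q = \frac{1}{-132 + 12} = \frac{1}{-120} = - \frac{1}{120} \approx -0.0083333$)
$\left(q + R\right)^{2} = \left(- \frac{1}{120} + 85\right)^{2} = \left(\frac{10199}{120}\right)^{2} = \frac{104019601}{14400}$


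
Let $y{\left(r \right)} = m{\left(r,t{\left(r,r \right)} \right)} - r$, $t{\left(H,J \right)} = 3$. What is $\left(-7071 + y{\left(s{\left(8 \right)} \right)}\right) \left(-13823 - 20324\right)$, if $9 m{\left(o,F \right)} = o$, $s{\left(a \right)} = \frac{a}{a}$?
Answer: $\frac{2173354109}{9} \approx 2.4148 \cdot 10^{8}$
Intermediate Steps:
$s{\left(a \right)} = 1$
$m{\left(o,F \right)} = \frac{o}{9}$
$y{\left(r \right)} = - \frac{8 r}{9}$ ($y{\left(r \right)} = \frac{r}{9} - r = - \frac{8 r}{9}$)
$\left(-7071 + y{\left(s{\left(8 \right)} \right)}\right) \left(-13823 - 20324\right) = \left(-7071 - \frac{8}{9}\right) \left(-13823 - 20324\right) = \left(-7071 - \frac{8}{9}\right) \left(-34147\right) = \left(- \frac{63647}{9}\right) \left(-34147\right) = \frac{2173354109}{9}$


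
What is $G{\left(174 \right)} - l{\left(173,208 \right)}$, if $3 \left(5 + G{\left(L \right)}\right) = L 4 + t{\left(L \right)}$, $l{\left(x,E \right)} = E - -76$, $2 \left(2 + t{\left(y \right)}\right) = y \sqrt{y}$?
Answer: $- \frac{173}{3} + 29 \sqrt{174} \approx 324.87$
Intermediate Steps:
$t{\left(y \right)} = -2 + \frac{y^{\frac{3}{2}}}{2}$ ($t{\left(y \right)} = -2 + \frac{y \sqrt{y}}{2} = -2 + \frac{y^{\frac{3}{2}}}{2}$)
$l{\left(x,E \right)} = 76 + E$ ($l{\left(x,E \right)} = E + 76 = 76 + E$)
$G{\left(L \right)} = - \frac{17}{3} + \frac{L^{\frac{3}{2}}}{6} + \frac{4 L}{3}$ ($G{\left(L \right)} = -5 + \frac{L 4 + \left(-2 + \frac{L^{\frac{3}{2}}}{2}\right)}{3} = -5 + \frac{4 L + \left(-2 + \frac{L^{\frac{3}{2}}}{2}\right)}{3} = -5 + \frac{-2 + \frac{L^{\frac{3}{2}}}{2} + 4 L}{3} = -5 + \left(- \frac{2}{3} + \frac{L^{\frac{3}{2}}}{6} + \frac{4 L}{3}\right) = - \frac{17}{3} + \frac{L^{\frac{3}{2}}}{6} + \frac{4 L}{3}$)
$G{\left(174 \right)} - l{\left(173,208 \right)} = \left(- \frac{17}{3} + \frac{174^{\frac{3}{2}}}{6} + \frac{4}{3} \cdot 174\right) - \left(76 + 208\right) = \left(- \frac{17}{3} + \frac{174 \sqrt{174}}{6} + 232\right) - 284 = \left(- \frac{17}{3} + 29 \sqrt{174} + 232\right) - 284 = \left(\frac{679}{3} + 29 \sqrt{174}\right) - 284 = - \frac{173}{3} + 29 \sqrt{174}$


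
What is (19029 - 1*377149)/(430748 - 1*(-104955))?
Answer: -51160/76529 ≈ -0.66850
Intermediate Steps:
(19029 - 1*377149)/(430748 - 1*(-104955)) = (19029 - 377149)/(430748 + 104955) = -358120/535703 = -358120*1/535703 = -51160/76529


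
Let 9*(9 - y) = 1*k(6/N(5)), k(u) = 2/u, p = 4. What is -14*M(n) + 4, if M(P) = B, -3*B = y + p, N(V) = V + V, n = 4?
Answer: 5098/81 ≈ 62.938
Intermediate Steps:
N(V) = 2*V
y = 233/27 (y = 9 - 2/((6/((2*5))))/9 = 9 - 2/((6/10))/9 = 9 - 2/((6*(1/10)))/9 = 9 - 2/(3/5)/9 = 9 - 2*(5/3)/9 = 9 - 10/(9*3) = 9 - 1/9*10/3 = 9 - 10/27 = 233/27 ≈ 8.6296)
B = -341/81 (B = -(233/27 + 4)/3 = -1/3*341/27 = -341/81 ≈ -4.2099)
M(P) = -341/81
-14*M(n) + 4 = -14*(-341/81) + 4 = 4774/81 + 4 = 5098/81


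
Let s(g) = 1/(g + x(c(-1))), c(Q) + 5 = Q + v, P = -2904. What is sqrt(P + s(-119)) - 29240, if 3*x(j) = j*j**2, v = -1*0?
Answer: -29240 + I*sqrt(105941015)/191 ≈ -29240.0 + 53.889*I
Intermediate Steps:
v = 0
c(Q) = -5 + Q (c(Q) = -5 + (Q + 0) = -5 + Q)
x(j) = j**3/3 (x(j) = (j*j**2)/3 = j**3/3)
s(g) = 1/(-72 + g) (s(g) = 1/(g + (-5 - 1)**3/3) = 1/(g + (1/3)*(-6)**3) = 1/(g + (1/3)*(-216)) = 1/(g - 72) = 1/(-72 + g))
sqrt(P + s(-119)) - 29240 = sqrt(-2904 + 1/(-72 - 119)) - 29240 = sqrt(-2904 + 1/(-191)) - 29240 = sqrt(-2904 - 1/191) - 29240 = sqrt(-554665/191) - 29240 = I*sqrt(105941015)/191 - 29240 = -29240 + I*sqrt(105941015)/191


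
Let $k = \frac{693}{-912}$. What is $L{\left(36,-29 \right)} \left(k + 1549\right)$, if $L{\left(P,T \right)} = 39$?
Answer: $\frac{18355935}{304} \approx 60381.0$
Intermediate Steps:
$k = - \frac{231}{304}$ ($k = 693 \left(- \frac{1}{912}\right) = - \frac{231}{304} \approx -0.75987$)
$L{\left(36,-29 \right)} \left(k + 1549\right) = 39 \left(- \frac{231}{304} + 1549\right) = 39 \cdot \frac{470665}{304} = \frac{18355935}{304}$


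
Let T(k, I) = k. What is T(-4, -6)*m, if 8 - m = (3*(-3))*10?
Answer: -392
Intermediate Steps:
m = 98 (m = 8 - 3*(-3)*10 = 8 - (-9)*10 = 8 - 1*(-90) = 8 + 90 = 98)
T(-4, -6)*m = -4*98 = -392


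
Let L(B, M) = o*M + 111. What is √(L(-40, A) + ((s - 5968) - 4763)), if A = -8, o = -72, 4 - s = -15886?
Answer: √5846 ≈ 76.459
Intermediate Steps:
s = 15890 (s = 4 - 1*(-15886) = 4 + 15886 = 15890)
L(B, M) = 111 - 72*M (L(B, M) = -72*M + 111 = 111 - 72*M)
√(L(-40, A) + ((s - 5968) - 4763)) = √((111 - 72*(-8)) + ((15890 - 5968) - 4763)) = √((111 + 576) + (9922 - 4763)) = √(687 + 5159) = √5846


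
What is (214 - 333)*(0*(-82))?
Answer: 0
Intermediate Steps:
(214 - 333)*(0*(-82)) = -119*0 = 0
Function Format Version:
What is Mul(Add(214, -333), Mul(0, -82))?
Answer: 0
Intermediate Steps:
Mul(Add(214, -333), Mul(0, -82)) = Mul(-119, 0) = 0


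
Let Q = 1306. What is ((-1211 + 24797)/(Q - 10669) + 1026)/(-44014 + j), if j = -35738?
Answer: -798571/62226498 ≈ -0.012833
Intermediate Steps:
((-1211 + 24797)/(Q - 10669) + 1026)/(-44014 + j) = ((-1211 + 24797)/(1306 - 10669) + 1026)/(-44014 - 35738) = (23586/(-9363) + 1026)/(-79752) = (23586*(-1/9363) + 1026)*(-1/79752) = (-7862/3121 + 1026)*(-1/79752) = (3194284/3121)*(-1/79752) = -798571/62226498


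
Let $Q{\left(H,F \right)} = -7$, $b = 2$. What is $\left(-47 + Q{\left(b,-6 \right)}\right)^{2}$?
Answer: $2916$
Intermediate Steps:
$\left(-47 + Q{\left(b,-6 \right)}\right)^{2} = \left(-47 - 7\right)^{2} = \left(-54\right)^{2} = 2916$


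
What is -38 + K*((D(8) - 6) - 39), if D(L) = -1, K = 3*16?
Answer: -2246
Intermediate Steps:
K = 48
-38 + K*((D(8) - 6) - 39) = -38 + 48*((-1 - 6) - 39) = -38 + 48*(-7 - 39) = -38 + 48*(-46) = -38 - 2208 = -2246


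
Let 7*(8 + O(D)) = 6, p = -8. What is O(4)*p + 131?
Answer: 1317/7 ≈ 188.14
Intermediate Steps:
O(D) = -50/7 (O(D) = -8 + (1/7)*6 = -8 + 6/7 = -50/7)
O(4)*p + 131 = -50/7*(-8) + 131 = 400/7 + 131 = 1317/7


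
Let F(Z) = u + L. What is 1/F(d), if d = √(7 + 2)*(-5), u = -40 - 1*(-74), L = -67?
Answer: -1/33 ≈ -0.030303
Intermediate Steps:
u = 34 (u = -40 + 74 = 34)
d = -15 (d = √9*(-5) = 3*(-5) = -15)
F(Z) = -33 (F(Z) = 34 - 67 = -33)
1/F(d) = 1/(-33) = -1/33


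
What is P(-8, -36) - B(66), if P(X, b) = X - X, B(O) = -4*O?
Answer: 264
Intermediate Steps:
P(X, b) = 0
P(-8, -36) - B(66) = 0 - (-4)*66 = 0 - 1*(-264) = 0 + 264 = 264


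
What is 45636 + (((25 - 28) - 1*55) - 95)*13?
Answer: 43647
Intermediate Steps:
45636 + (((25 - 28) - 1*55) - 95)*13 = 45636 + ((-3 - 55) - 95)*13 = 45636 + (-58 - 95)*13 = 45636 - 153*13 = 45636 - 1989 = 43647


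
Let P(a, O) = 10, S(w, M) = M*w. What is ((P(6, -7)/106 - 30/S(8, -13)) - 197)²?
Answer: 293630683129/7595536 ≈ 38658.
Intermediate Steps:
((P(6, -7)/106 - 30/S(8, -13)) - 197)² = ((10/106 - 30/((-13*8))) - 197)² = ((10*(1/106) - 30/(-104)) - 197)² = ((5/53 - 30*(-1/104)) - 197)² = ((5/53 + 15/52) - 197)² = (1055/2756 - 197)² = (-541877/2756)² = 293630683129/7595536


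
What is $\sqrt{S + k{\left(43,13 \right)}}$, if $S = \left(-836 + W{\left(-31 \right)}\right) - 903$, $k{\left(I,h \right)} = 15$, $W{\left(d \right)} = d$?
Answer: $3 i \sqrt{195} \approx 41.893 i$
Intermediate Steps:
$S = -1770$ ($S = \left(-836 - 31\right) - 903 = -867 - 903 = -1770$)
$\sqrt{S + k{\left(43,13 \right)}} = \sqrt{-1770 + 15} = \sqrt{-1755} = 3 i \sqrt{195}$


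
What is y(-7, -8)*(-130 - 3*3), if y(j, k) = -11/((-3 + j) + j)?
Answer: -1529/17 ≈ -89.941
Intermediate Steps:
y(j, k) = -11/(-3 + 2*j)
y(-7, -8)*(-130 - 3*3) = (-11/(-3 + 2*(-7)))*(-130 - 3*3) = (-11/(-3 - 14))*(-130 - 9) = -11/(-17)*(-139) = -11*(-1/17)*(-139) = (11/17)*(-139) = -1529/17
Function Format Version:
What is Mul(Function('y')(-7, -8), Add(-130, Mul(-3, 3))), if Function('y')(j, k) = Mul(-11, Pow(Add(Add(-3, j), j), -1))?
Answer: Rational(-1529, 17) ≈ -89.941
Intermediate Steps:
Function('y')(j, k) = Mul(-11, Pow(Add(-3, Mul(2, j)), -1))
Mul(Function('y')(-7, -8), Add(-130, Mul(-3, 3))) = Mul(Mul(-11, Pow(Add(-3, Mul(2, -7)), -1)), Add(-130, Mul(-3, 3))) = Mul(Mul(-11, Pow(Add(-3, -14), -1)), Add(-130, -9)) = Mul(Mul(-11, Pow(-17, -1)), -139) = Mul(Mul(-11, Rational(-1, 17)), -139) = Mul(Rational(11, 17), -139) = Rational(-1529, 17)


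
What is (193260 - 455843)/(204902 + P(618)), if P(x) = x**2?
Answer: -262583/586826 ≈ -0.44746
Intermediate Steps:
(193260 - 455843)/(204902 + P(618)) = (193260 - 455843)/(204902 + 618**2) = -262583/(204902 + 381924) = -262583/586826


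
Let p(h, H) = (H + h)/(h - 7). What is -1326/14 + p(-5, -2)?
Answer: -7907/84 ≈ -94.131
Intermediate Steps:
p(h, H) = (H + h)/(-7 + h)
-1326/14 + p(-5, -2) = -1326/14 + (-2 - 5)/(-7 - 5) = -1326/14 - 7/(-12) = -34*39/14 - 1/12*(-7) = -663/7 + 7/12 = -7907/84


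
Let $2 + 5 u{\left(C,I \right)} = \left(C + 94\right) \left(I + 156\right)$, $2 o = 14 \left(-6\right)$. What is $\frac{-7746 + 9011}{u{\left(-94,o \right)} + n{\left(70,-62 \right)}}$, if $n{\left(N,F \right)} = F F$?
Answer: $\frac{6325}{19218} \approx 0.32912$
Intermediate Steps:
$o = -42$ ($o = \frac{14 \left(-6\right)}{2} = \frac{1}{2} \left(-84\right) = -42$)
$n{\left(N,F \right)} = F^{2}$
$u{\left(C,I \right)} = - \frac{2}{5} + \frac{\left(94 + C\right) \left(156 + I\right)}{5}$ ($u{\left(C,I \right)} = - \frac{2}{5} + \frac{\left(C + 94\right) \left(I + 156\right)}{5} = - \frac{2}{5} + \frac{\left(94 + C\right) \left(156 + I\right)}{5}$)
$\frac{-7746 + 9011}{u{\left(-94,o \right)} + n{\left(70,-62 \right)}} = \frac{-7746 + 9011}{\left(\frac{14662}{5} + \frac{94}{5} \left(-42\right) + \frac{156}{5} \left(-94\right) + \frac{1}{5} \left(-94\right) \left(-42\right)\right) + \left(-62\right)^{2}} = \frac{1265}{\left(\frac{14662}{5} - \frac{3948}{5} - \frac{14664}{5} + \frac{3948}{5}\right) + 3844} = \frac{1265}{- \frac{2}{5} + 3844} = \frac{1265}{\frac{19218}{5}} = 1265 \cdot \frac{5}{19218} = \frac{6325}{19218}$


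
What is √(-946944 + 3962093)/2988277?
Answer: √3015149/2988277 ≈ 0.00058108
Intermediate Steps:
√(-946944 + 3962093)/2988277 = √3015149*(1/2988277) = √3015149/2988277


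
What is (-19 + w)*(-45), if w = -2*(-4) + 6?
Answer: 225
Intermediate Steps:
w = 14 (w = 8 + 6 = 14)
(-19 + w)*(-45) = (-19 + 14)*(-45) = -5*(-45) = 225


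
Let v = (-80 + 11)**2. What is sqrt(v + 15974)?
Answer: sqrt(20735) ≈ 144.00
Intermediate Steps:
v = 4761 (v = (-69)**2 = 4761)
sqrt(v + 15974) = sqrt(4761 + 15974) = sqrt(20735)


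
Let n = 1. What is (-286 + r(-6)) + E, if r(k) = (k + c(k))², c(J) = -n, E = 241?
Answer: 4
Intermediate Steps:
c(J) = -1 (c(J) = -1*1 = -1)
r(k) = (-1 + k)² (r(k) = (k - 1)² = (-1 + k)²)
(-286 + r(-6)) + E = (-286 + (-1 - 6)²) + 241 = (-286 + (-7)²) + 241 = (-286 + 49) + 241 = -237 + 241 = 4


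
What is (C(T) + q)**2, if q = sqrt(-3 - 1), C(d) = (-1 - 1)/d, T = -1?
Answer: 8*I ≈ 8.0*I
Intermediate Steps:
C(d) = -2/d
q = 2*I (q = sqrt(-4) = 2*I ≈ 2.0*I)
(C(T) + q)**2 = (-2/(-1) + 2*I)**2 = (-2*(-1) + 2*I)**2 = (2 + 2*I)**2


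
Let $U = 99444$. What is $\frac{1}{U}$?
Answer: $\frac{1}{99444} \approx 1.0056 \cdot 10^{-5}$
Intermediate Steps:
$\frac{1}{U} = \frac{1}{99444}$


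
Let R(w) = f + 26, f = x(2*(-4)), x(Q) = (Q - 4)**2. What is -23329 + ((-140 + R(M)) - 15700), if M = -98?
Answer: -38999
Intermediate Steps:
x(Q) = (-4 + Q)**2
f = 144 (f = (-4 + 2*(-4))**2 = (-4 - 8)**2 = (-12)**2 = 144)
R(w) = 170 (R(w) = 144 + 26 = 170)
-23329 + ((-140 + R(M)) - 15700) = -23329 + ((-140 + 170) - 15700) = -23329 + (30 - 15700) = -23329 - 15670 = -38999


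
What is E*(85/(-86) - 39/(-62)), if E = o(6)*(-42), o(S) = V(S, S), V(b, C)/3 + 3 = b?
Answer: 181062/1333 ≈ 135.83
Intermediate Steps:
V(b, C) = -9 + 3*b
o(S) = -9 + 3*S
E = -378 (E = (-9 + 3*6)*(-42) = (-9 + 18)*(-42) = 9*(-42) = -378)
E*(85/(-86) - 39/(-62)) = -378*(85/(-86) - 39/(-62)) = -378*(85*(-1/86) - 39*(-1/62)) = -378*(-85/86 + 39/62) = -378*(-479/1333) = 181062/1333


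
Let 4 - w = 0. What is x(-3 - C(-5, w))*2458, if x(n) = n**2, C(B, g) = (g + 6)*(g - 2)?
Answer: 1300282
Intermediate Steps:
w = 4 (w = 4 - 1*0 = 4 + 0 = 4)
C(B, g) = (-2 + g)*(6 + g) (C(B, g) = (6 + g)*(-2 + g) = (-2 + g)*(6 + g))
x(-3 - C(-5, w))*2458 = (-3 - (-12 + 4**2 + 4*4))**2*2458 = (-3 - (-12 + 16 + 16))**2*2458 = (-3 - 1*20)**2*2458 = (-3 - 20)**2*2458 = (-23)**2*2458 = 529*2458 = 1300282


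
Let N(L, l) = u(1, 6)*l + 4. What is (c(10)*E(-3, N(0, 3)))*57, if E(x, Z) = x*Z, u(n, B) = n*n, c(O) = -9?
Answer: 10773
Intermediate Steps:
u(n, B) = n²
N(L, l) = 4 + l (N(L, l) = 1²*l + 4 = 1*l + 4 = l + 4 = 4 + l)
E(x, Z) = Z*x
(c(10)*E(-3, N(0, 3)))*57 = -9*(4 + 3)*(-3)*57 = -63*(-3)*57 = -9*(-21)*57 = 189*57 = 10773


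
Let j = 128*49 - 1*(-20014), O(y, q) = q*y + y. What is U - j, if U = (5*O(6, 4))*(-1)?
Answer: -26436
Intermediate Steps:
O(y, q) = y + q*y
U = -150 (U = (5*(6*(1 + 4)))*(-1) = (5*(6*5))*(-1) = (5*30)*(-1) = 150*(-1) = -150)
j = 26286 (j = 6272 + 20014 = 26286)
U - j = -150 - 1*26286 = -150 - 26286 = -26436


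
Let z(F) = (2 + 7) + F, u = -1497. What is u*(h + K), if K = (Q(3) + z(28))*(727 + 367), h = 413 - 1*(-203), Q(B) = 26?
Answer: -104098386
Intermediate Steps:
z(F) = 9 + F
h = 616 (h = 413 + 203 = 616)
K = 68922 (K = (26 + (9 + 28))*(727 + 367) = (26 + 37)*1094 = 63*1094 = 68922)
u*(h + K) = -1497*(616 + 68922) = -1497*69538 = -104098386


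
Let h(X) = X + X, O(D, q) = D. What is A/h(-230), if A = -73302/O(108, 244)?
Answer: 12217/8280 ≈ 1.4755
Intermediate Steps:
h(X) = 2*X
A = -12217/18 (A = -73302/108 = -73302*1/108 = -12217/18 ≈ -678.72)
A/h(-230) = -12217/(18*(2*(-230))) = -12217/18/(-460) = -12217/18*(-1/460) = 12217/8280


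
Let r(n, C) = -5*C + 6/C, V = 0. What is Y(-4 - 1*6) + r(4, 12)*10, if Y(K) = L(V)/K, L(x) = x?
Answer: -595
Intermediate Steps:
Y(K) = 0 (Y(K) = 0/K = 0)
Y(-4 - 1*6) + r(4, 12)*10 = 0 + (-5*12 + 6/12)*10 = 0 + (-60 + 6*(1/12))*10 = 0 + (-60 + ½)*10 = 0 - 119/2*10 = 0 - 595 = -595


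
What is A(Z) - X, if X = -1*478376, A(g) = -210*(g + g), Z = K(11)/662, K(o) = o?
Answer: 158340146/331 ≈ 4.7837e+5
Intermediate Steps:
Z = 11/662 ≈ 0.016616
A(g) = -420*g
X = -478376
A(Z) - X = -420*11/662 - 1*(-478376) = -2310/331 + 478376 = 158340146/331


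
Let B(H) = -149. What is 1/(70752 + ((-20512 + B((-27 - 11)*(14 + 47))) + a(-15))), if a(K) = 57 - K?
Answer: 1/50163 ≈ 1.9935e-5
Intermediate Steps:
1/(70752 + ((-20512 + B((-27 - 11)*(14 + 47))) + a(-15))) = 1/(70752 + ((-20512 - 149) + (57 - 1*(-15)))) = 1/(70752 + (-20661 + (57 + 15))) = 1/(70752 + (-20661 + 72)) = 1/(70752 - 20589) = 1/50163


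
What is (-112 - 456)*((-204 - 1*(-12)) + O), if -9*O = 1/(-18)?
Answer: 8833252/81 ≈ 1.0905e+5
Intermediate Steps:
O = 1/162 (O = -1/9/(-18) = -1/9*(-1/18) = 1/162 ≈ 0.0061728)
(-112 - 456)*((-204 - 1*(-12)) + O) = (-112 - 456)*((-204 - 1*(-12)) + 1/162) = -568*((-204 + 12) + 1/162) = -568*(-192 + 1/162) = -568*(-31103/162) = 8833252/81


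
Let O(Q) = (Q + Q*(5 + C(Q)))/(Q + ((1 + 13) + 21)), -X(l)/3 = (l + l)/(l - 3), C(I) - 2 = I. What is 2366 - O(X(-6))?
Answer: 73362/31 ≈ 2366.5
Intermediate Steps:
C(I) = 2 + I
X(l) = -6*l/(-3 + l) (X(l) = -3*(l + l)/(l - 3) = -3*2*l/(-3 + l) = -6*l/(-3 + l))
O(Q) = (Q + Q*(7 + Q))/(35 + Q) (O(Q) = (Q + Q*(5 + (2 + Q)))/(Q + ((1 + 13) + 21)) = (Q + Q*(7 + Q))/(Q + (14 + 21)) = (Q + Q*(7 + Q))/(Q + 35) = (Q + Q*(7 + Q))/(35 + Q))
2366 - O(X(-6)) = 2366 - (-6*(-6)/(-3 - 6))*(8 - 6*(-6)/(-3 - 6))/(35 - 6*(-6)/(-3 - 6)) = 2366 - (-6*(-6)/(-9))*(8 - 6*(-6)/(-9))/(35 - 6*(-6)/(-9)) = 2366 - (-6*(-6)*(-⅑))*(8 - 6*(-6)*(-⅑))/(35 - 6*(-6)*(-⅑)) = 2366 - (-4)*(8 - 4)/(35 - 4) = 2366 - (-4)*4/31 = 2366 - 1*(-16/31) = 2366 + 16/31 = 73362/31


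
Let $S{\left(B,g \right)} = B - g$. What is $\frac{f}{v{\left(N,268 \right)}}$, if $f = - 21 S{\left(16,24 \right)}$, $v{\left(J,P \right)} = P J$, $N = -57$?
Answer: $- \frac{14}{1273} \approx -0.010998$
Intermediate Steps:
$v{\left(J,P \right)} = J P$
$f = 168$ ($f = - 21 \left(16 - 24\right) = \left(-21\right) \left(-8\right) = 168$)
$\frac{f}{v{\left(N,268 \right)}} = \frac{168}{\left(-57\right) 268} = \frac{168}{-15276} = 168 \left(- \frac{1}{15276}\right) = - \frac{14}{1273}$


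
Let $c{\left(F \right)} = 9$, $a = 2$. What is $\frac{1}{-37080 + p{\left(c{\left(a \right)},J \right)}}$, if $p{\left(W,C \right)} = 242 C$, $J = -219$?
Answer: $- \frac{1}{90078} \approx -1.1101 \cdot 10^{-5}$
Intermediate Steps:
$\frac{1}{-37080 + p{\left(c{\left(a \right)},J \right)}} = \frac{1}{-37080 + 242 \left(-219\right)} = \frac{1}{-37080 - 52998} = \frac{1}{-90078} = - \frac{1}{90078}$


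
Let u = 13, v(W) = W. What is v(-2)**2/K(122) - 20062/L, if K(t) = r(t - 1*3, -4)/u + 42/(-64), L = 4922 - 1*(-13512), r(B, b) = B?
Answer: -20122497/32582095 ≈ -0.61759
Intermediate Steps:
L = 18434 (L = 4922 + 13512 = 18434)
K(t) = -369/416 + t/13 (K(t) = (t - 1*3)/13 + 42/(-64) = (t - 3)*(1/13) + 42*(-1/64) = (-3 + t)*(1/13) - 21/32 = (-3/13 + t/13) - 21/32 = -369/416 + t/13)
v(-2)**2/K(122) - 20062/L = (-2)**2/(-369/416 + (1/13)*122) - 20062/18434 = 4/(-369/416 + 122/13) - 20062*1/18434 = 4/(3535/416) - 10031/9217 = 4*(416/3535) - 10031/9217 = 1664/3535 - 10031/9217 = -20122497/32582095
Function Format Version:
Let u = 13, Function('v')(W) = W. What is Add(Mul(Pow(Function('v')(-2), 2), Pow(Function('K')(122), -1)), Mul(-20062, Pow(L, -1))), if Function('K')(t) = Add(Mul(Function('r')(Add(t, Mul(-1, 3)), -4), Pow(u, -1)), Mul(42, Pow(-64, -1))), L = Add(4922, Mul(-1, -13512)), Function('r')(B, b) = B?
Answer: Rational(-20122497, 32582095) ≈ -0.61759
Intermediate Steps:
L = 18434 (L = Add(4922, 13512) = 18434)
Function('K')(t) = Add(Rational(-369, 416), Mul(Rational(1, 13), t)) (Function('K')(t) = Add(Mul(Add(t, Mul(-1, 3)), Pow(13, -1)), Mul(42, Pow(-64, -1))) = Add(Mul(Add(t, -3), Rational(1, 13)), Mul(42, Rational(-1, 64))) = Add(Mul(Add(-3, t), Rational(1, 13)), Rational(-21, 32)) = Add(Add(Rational(-3, 13), Mul(Rational(1, 13), t)), Rational(-21, 32)) = Add(Rational(-369, 416), Mul(Rational(1, 13), t)))
Add(Mul(Pow(Function('v')(-2), 2), Pow(Function('K')(122), -1)), Mul(-20062, Pow(L, -1))) = Add(Mul(Pow(-2, 2), Pow(Add(Rational(-369, 416), Mul(Rational(1, 13), 122)), -1)), Mul(-20062, Pow(18434, -1))) = Add(Mul(4, Pow(Add(Rational(-369, 416), Rational(122, 13)), -1)), Mul(-20062, Rational(1, 18434))) = Add(Mul(4, Pow(Rational(3535, 416), -1)), Rational(-10031, 9217)) = Add(Mul(4, Rational(416, 3535)), Rational(-10031, 9217)) = Add(Rational(1664, 3535), Rational(-10031, 9217)) = Rational(-20122497, 32582095)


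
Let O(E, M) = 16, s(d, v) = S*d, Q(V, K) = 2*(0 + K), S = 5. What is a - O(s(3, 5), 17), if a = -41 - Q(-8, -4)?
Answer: -49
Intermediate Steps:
Q(V, K) = 2*K
s(d, v) = 5*d
a = -33 (a = -41 - 2*(-4) = -41 - 1*(-8) = -41 + 8 = -33)
a - O(s(3, 5), 17) = -33 - 1*16 = -33 - 16 = -49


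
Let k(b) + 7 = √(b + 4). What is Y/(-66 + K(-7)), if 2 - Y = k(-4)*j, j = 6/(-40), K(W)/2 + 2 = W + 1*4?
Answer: -1/80 ≈ -0.012500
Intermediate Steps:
K(W) = 4 + 2*W (K(W) = -4 + 2*(W + 1*4) = -4 + 2*(W + 4) = -4 + 2*(4 + W) = -4 + (8 + 2*W) = 4 + 2*W)
k(b) = -7 + √(4 + b) (k(b) = -7 + √(b + 4) = -7 + √(4 + b))
j = -3/20 (j = 6*(-1/40) = -3/20 ≈ -0.15000)
Y = 19/20 (Y = 2 - (-7 + √(4 - 4))*(-3)/20 = 2 - (-7 + √0)*(-3)/20 = 2 - (-7 + 0)*(-3)/20 = 2 - (-7)*(-3)/20 = 2 - 1*21/20 = 2 - 21/20 = 19/20 ≈ 0.95000)
Y/(-66 + K(-7)) = 19/(20*(-66 + (4 + 2*(-7)))) = 19/(20*(-66 + (4 - 14))) = 19/(20*(-66 - 10)) = (19/20)/(-76) = (19/20)*(-1/76) = -1/80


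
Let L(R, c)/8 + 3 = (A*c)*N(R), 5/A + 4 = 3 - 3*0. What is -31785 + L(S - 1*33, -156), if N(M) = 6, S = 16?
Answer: 5631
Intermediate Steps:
A = -5 (A = 5/(-4 + (3 - 3*0)) = 5/(-4 + (3 + 0)) = 5/(-4 + 3) = 5/(-1) = 5*(-1) = -5)
L(R, c) = -24 - 240*c (L(R, c) = -24 + 8*(-5*c*6) = -24 + 8*(-30*c) = -24 - 240*c)
-31785 + L(S - 1*33, -156) = -31785 + (-24 - 240*(-156)) = -31785 + (-24 + 37440) = -31785 + 37416 = 5631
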